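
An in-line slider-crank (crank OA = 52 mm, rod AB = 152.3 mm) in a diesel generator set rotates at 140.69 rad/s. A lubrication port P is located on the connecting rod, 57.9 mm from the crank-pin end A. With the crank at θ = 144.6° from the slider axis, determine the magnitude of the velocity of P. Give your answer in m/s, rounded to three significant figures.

5.29

ω = 140.7 rad/s.  Crank-pin speed |V_A| = rω = 7.3159 m/s, perpendicular to OA.
Rod angle: sinφ = −(r/L) sinθ ⇒ φ = -11.407°; ω_rod = −rω cosθ/√(L²−r²sin²θ) = +39.945 rad/s.
V_P = V_A + ω_rod × AP, with AP = 0.0579 m along the rod.
Components: V_Px = −rω sinθ − a·ω_rod·sinφ = -3.7805 m/s;  V_Py = rω cosθ + a·ω_rod·cosφ = -3.6963 m/s.
|V_P| = √(V_Px² + V_Py²) = 5.2872 m/s.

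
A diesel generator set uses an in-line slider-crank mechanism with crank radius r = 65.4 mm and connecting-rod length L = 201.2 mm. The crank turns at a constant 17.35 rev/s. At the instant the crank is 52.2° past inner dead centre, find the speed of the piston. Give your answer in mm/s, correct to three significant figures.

6790

ω = 2π·17.4 = 109 rad/s
For an in-line slider-crank, x = r cosθ + √(L² − r² sin²θ), so v = −rω sinθ·[1 + r cosθ/√(L² − r² sin²θ)].
With r = 0.0654 m, L = 0.2012 m, θ = 52.2°: √(L² − r² sin²θ) = 0.19445 m.
v = −0.0654·109·0.79016·[1 + 0.0654·0.61291/0.19445] = -6.7947 m/s.
|v| = 6.7947 m/s = 6794.7 mm/s.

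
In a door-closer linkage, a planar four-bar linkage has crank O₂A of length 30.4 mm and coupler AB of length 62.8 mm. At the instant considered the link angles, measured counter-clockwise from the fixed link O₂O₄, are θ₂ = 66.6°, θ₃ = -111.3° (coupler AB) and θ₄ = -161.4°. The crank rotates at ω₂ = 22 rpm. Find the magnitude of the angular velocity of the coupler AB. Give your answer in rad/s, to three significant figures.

ω₂ = 2.304 rad/s (from 22 rpm).
Differentiating the loop-closure r₂e^{iθ₂}+r₃e^{iθ₃}=r₁+r₄e^{iθ₄} gives r₂ω₂e^{iθ₂}+r₃ω₃e^{iθ₃}=r₄ω₄e^{iθ₄}.
Eliminating the other unknown: ω₃ = r₂ω₂ sin(θ₄−θ₂) / [r₃ sin(θ₃−θ₄)].
Numerator sine = +0.74314; denominator sine = +0.76717.
Result = 0.0304·2.304·(+0.74314) / (0.0628·(+0.76717)) = +1.0803 rad/s; magnitude 1.0803 rad/s.

1.08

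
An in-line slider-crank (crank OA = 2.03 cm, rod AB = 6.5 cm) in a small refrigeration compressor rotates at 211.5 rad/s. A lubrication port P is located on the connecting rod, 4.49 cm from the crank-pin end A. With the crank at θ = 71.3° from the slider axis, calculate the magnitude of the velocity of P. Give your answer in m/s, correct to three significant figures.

ω = 211.5 rad/s.  Crank-pin speed |V_A| = rω = 4.2934 m/s, perpendicular to OA.
Rod angle: sinφ = −(r/L) sinθ ⇒ φ = -17.207°; ω_rod = −rω cosθ/√(L²−r²sin²θ) = -22.17 rad/s.
V_P = V_A + ω_rod × AP, with AP = 0.0449 m along the rod.
Components: V_Px = −rω sinθ − a·ω_rod·sinφ = -4.3613 m/s;  V_Py = rω cosθ + a·ω_rod·cosφ = +0.42567 m/s.
|V_P| = √(V_Px² + V_Py²) = 4.382 m/s.

4.38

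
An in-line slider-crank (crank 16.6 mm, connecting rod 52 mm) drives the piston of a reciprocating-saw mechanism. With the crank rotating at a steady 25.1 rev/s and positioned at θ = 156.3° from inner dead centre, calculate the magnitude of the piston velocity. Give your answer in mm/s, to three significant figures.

ω = 2π·25.1 = 157.7 rad/s
For an in-line slider-crank, x = r cosθ + √(L² − r² sin²θ), so v = −rω sinθ·[1 + r cosθ/√(L² − r² sin²θ)].
With r = 0.0166 m, L = 0.052 m, θ = 156.3°: √(L² − r² sin²θ) = 0.05157 m.
v = −0.0166·157.7·0.40195·[1 + 0.0166·-0.91566/0.05157] = -0.74213 m/s.
|v| = 0.74213 m/s = 742.13 mm/s.

742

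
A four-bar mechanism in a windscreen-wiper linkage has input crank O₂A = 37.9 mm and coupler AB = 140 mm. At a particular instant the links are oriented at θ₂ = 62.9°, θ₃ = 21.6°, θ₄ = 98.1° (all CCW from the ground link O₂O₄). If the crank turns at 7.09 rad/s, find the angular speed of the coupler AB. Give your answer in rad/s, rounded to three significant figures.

ω₂ = 7.09 rad/s
Differentiating the loop-closure r₂e^{iθ₂}+r₃e^{iθ₃}=r₁+r₄e^{iθ₄} gives r₂ω₂e^{iθ₂}+r₃ω₃e^{iθ₃}=r₄ω₄e^{iθ₄}.
Eliminating the other unknown: ω₃ = r₂ω₂ sin(θ₄−θ₂) / [r₃ sin(θ₃−θ₄)].
Numerator sine = +0.57643; denominator sine = -0.97237.
Result = 0.0379·7.09·(+0.57643) / (0.14·(-0.97237)) = -1.1378 rad/s; magnitude 1.1378 rad/s.

1.14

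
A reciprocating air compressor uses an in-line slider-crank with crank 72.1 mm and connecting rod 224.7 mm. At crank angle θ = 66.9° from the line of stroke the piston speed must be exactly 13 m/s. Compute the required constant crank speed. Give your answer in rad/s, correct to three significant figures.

173

For an in-line slider-crank, |v_piston| = rω|sinθ|·[1 + r cosθ/√(L² − r² sin²θ)].
With r = 0.0721 m, L = 0.2247 m, θ = 66.9°: the bracketed kinematic factor |dx/dθ| = 0.075057 m.
ω = v/|dx/dθ| = 13/0.075057 = 173.2 rad/s.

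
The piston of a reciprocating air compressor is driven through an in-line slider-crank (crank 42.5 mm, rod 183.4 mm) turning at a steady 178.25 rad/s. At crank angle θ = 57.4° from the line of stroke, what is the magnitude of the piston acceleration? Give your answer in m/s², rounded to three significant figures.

ω = 178.2 rad/s
x(θ) = r cosθ + √(L² − r² sin²θ); with ω constant, a = ω²·d²x/dθ².
d²x/dθ² = −r cosθ − r²(cos2θ)/√u − r⁴ sin²2θ/(4u^{3/2}),  u = L² − r² sin²θ = 0.0323536 m².
Substituting r = 0.0425 m, L = 0.1834 m, θ = 57.4°: d²x/dθ² = -0.018801 m.
a = ω²·d²x/dθ² = (178.2)²·(-0.018801) = -597.37 m/s²;  |a| = 597.37 m/s².

597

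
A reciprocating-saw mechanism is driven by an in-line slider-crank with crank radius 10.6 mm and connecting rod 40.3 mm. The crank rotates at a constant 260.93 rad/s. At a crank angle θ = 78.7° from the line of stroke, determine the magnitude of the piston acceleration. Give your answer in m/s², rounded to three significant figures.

ω = 260.9 rad/s
x(θ) = r cosθ + √(L² − r² sin²θ); with ω constant, a = ω²·d²x/dθ².
d²x/dθ² = −r cosθ − r²(cos2θ)/√u − r⁴ sin²2θ/(4u^{3/2}),  u = L² − r² sin²θ = 0.00151604 m².
Substituting r = 0.0106 m, L = 0.0403 m, θ = 78.7°: d²x/dθ² = +0.00057921 m.
a = ω²·d²x/dθ² = (260.9)²·(+0.00057921) = +39.435 m/s²;  |a| = 39.435 m/s².

39.4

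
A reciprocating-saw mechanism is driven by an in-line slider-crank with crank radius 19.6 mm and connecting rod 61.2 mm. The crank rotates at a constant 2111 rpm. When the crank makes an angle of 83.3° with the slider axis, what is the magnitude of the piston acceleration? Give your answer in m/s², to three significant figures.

ω = 2π·2111/60 = 221.1 rad/s
x(θ) = r cosθ + √(L² − r² sin²θ); with ω constant, a = ω²·d²x/dθ².
d²x/dθ² = −r cosθ − r²(cos2θ)/√u − r⁴ sin²2θ/(4u^{3/2}),  u = L² − r² sin²θ = 0.00336651 m².
Substituting r = 0.0196 m, L = 0.0612 m, θ = 83.3°: d²x/dθ² = +0.0041438 m.
a = ω²·d²x/dθ² = (221.1)²·(+0.0041438) = +202.51 m/s²;  |a| = 202.51 m/s².

203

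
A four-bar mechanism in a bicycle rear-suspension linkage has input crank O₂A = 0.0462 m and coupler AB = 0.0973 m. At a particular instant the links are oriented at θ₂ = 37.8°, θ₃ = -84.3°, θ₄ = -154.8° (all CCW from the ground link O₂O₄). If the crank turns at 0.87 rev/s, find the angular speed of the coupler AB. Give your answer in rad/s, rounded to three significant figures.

ω₂ = 5.466 rad/s (from 0.87 rev/s).
Differentiating the loop-closure r₂e^{iθ₂}+r₃e^{iθ₃}=r₁+r₄e^{iθ₄} gives r₂ω₂e^{iθ₂}+r₃ω₃e^{iθ₃}=r₄ω₄e^{iθ₄}.
Eliminating the other unknown: ω₃ = r₂ω₂ sin(θ₄−θ₂) / [r₃ sin(θ₃−θ₄)].
Numerator sine = +0.21814; denominator sine = +0.94264.
Result = 0.0462·5.466·(+0.21814) / (0.0973·(+0.94264)) = +0.60065 rad/s; magnitude 0.60065 rad/s.

0.601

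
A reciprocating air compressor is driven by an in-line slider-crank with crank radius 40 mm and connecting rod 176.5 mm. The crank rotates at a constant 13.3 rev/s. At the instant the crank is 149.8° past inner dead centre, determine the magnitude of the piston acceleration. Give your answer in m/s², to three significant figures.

ω = 2π·13.3 = 83.57 rad/s
x(θ) = r cosθ + √(L² − r² sin²θ); with ω constant, a = ω²·d²x/dθ².
d²x/dθ² = −r cosθ − r²(cos2θ)/√u − r⁴ sin²2θ/(4u^{3/2}),  u = L² − r² sin²θ = 0.0307474 m².
Substituting r = 0.04 m, L = 0.1765 m, θ = 149.8°: d²x/dθ² = +0.029974 m.
a = ω²·d²x/dθ² = (83.57)²·(+0.029974) = +209.32 m/s²;  |a| = 209.32 m/s².

209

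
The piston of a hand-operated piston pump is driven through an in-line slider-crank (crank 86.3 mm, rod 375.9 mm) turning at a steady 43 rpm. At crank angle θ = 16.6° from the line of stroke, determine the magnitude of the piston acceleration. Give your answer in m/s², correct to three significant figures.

ω = 2π·43/60 = 4.503 rad/s
x(θ) = r cosθ + √(L² − r² sin²θ); with ω constant, a = ω²·d²x/dθ².
d²x/dθ² = −r cosθ − r²(cos2θ)/√u − r⁴ sin²2θ/(4u^{3/2}),  u = L² − r² sin²θ = 0.140693 m².
Substituting r = 0.0863 m, L = 0.3759 m, θ = 16.6°: d²x/dθ² = -0.099397 m.
a = ω²·d²x/dθ² = (4.503)²·(-0.099397) = -2.0154 m/s²;  |a| = 2.0154 m/s².

2.02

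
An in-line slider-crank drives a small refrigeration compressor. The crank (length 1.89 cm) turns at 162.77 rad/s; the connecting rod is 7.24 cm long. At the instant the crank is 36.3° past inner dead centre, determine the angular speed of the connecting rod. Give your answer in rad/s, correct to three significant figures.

34.7

ω = 162.8 rad/s
The rod makes angle φ with the slider axis where L sinφ = r sinθ; differentiating, L cosφ·φ̇ = r ω cosθ.
L cosφ = √(L² − r² sin²θ) = 0.07153 m.
|ω_rod| = r ω |cosθ| / √(L² − r² sin²θ) = 0.0189·162.8·0.80593/0.07153 = 34.661 rad/s.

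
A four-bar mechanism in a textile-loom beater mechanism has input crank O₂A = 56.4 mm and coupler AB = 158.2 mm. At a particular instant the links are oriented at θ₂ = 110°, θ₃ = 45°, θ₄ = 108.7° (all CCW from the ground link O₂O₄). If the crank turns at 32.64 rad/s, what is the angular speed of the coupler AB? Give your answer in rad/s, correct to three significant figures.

ω₂ = 32.64 rad/s
Differentiating the loop-closure r₂e^{iθ₂}+r₃e^{iθ₃}=r₁+r₄e^{iθ₄} gives r₂ω₂e^{iθ₂}+r₃ω₃e^{iθ₃}=r₄ω₄e^{iθ₄}.
Eliminating the other unknown: ω₃ = r₂ω₂ sin(θ₄−θ₂) / [r₃ sin(θ₃−θ₄)].
Numerator sine = -0.02269; denominator sine = -0.89649.
Result = 0.0564·32.64·(-0.02269) / (0.1582·(-0.89649)) = +0.29448 rad/s; magnitude 0.29448 rad/s.

0.294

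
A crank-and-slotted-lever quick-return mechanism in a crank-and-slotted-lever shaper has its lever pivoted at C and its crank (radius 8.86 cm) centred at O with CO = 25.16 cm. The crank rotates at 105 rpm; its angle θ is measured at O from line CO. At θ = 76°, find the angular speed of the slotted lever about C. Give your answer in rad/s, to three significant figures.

ω = 11 rad/s (from 105 rpm).
Crank pin A relative to C: A = (d + r cosθ, r sinθ); lever angle φ = atan2(r sinθ, d + r cosθ).
Differentiating tanφ: φ̇ = rω(d cosθ + r)/(d² + r² + 2dr cosθ).
d² + r² + 2dr cosθ = |CA|² = 0.0819382 m²;  d cosθ + r = +0.14947 m.
|ω_lever| = |0.0886·11·+0.14947| / 0.0819382 = 1.7771 rad/s.

1.78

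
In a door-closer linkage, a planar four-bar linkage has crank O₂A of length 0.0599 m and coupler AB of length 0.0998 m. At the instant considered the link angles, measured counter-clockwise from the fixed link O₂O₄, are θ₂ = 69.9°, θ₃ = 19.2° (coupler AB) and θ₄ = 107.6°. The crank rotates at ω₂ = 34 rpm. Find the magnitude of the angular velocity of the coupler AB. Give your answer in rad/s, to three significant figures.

1.31

ω₂ = 3.56 rad/s (from 34 rpm).
Differentiating the loop-closure r₂e^{iθ₂}+r₃e^{iθ₃}=r₁+r₄e^{iθ₄} gives r₂ω₂e^{iθ₂}+r₃ω₃e^{iθ₃}=r₄ω₄e^{iθ₄}.
Eliminating the other unknown: ω₃ = r₂ω₂ sin(θ₄−θ₂) / [r₃ sin(θ₃−θ₄)].
Numerator sine = +0.61153; denominator sine = -0.99961.
Result = 0.0599·3.56·(+0.61153) / (0.0998·(-0.99961)) = -1.3073 rad/s; magnitude 1.3073 rad/s.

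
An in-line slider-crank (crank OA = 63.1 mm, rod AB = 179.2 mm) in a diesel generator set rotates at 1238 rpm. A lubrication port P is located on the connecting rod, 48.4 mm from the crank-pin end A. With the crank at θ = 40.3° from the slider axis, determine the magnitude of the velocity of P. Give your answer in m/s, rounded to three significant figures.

ω = 129.6 rad/s.  Crank-pin speed |V_A| = rω = 8.1805 m/s, perpendicular to OA.
Rod angle: sinφ = −(r/L) sinθ ⇒ φ = -13.165°; ω_rod = −rω cosθ/√(L²−r²sin²θ) = -35.755 rad/s.
V_P = V_A + ω_rod × AP, with AP = 0.0484 m along the rod.
Components: V_Px = −rω sinθ − a·ω_rod·sinφ = -5.6852 m/s;  V_Py = rω cosθ + a·ω_rod·cosφ = +4.5539 m/s.
|V_P| = √(V_Px² + V_Py²) = 7.2842 m/s.

7.28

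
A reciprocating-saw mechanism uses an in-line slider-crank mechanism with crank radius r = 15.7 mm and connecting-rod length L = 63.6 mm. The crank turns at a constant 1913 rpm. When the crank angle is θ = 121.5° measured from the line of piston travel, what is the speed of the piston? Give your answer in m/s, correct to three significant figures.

ω = 2π·1913/60 = 200.3 rad/s
For an in-line slider-crank, x = r cosθ + √(L² − r² sin²θ), so v = −rω sinθ·[1 + r cosθ/√(L² − r² sin²θ)].
With r = 0.0157 m, L = 0.0636 m, θ = 121.5°: √(L² − r² sin²θ) = 0.062175 m.
v = −0.0157·200.3·0.85264·[1 + 0.0157·-0.52250/0.062175] = -2.3279 m/s.
|v| = 2.3279 m/s.

2.33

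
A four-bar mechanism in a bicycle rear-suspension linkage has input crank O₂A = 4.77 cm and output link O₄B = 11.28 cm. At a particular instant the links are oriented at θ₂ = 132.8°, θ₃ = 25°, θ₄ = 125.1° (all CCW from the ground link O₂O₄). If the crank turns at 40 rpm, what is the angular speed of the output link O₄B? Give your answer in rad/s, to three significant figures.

ω₂ = 4.189 rad/s (from 40 rpm).
Differentiating the loop-closure r₂e^{iθ₂}+r₃e^{iθ₃}=r₁+r₄e^{iθ₄} gives r₂ω₂e^{iθ₂}+r₃ω₃e^{iθ₃}=r₄ω₄e^{iθ₄}.
Eliminating the other unknown: ω₄ = r₂ω₂ sin(θ₂−θ₃) / [r₄ sin(θ₄−θ₃)].
Numerator sine = +0.95213; denominator sine = +0.98450.
Result = 0.0477·4.189·(+0.95213) / (0.1128·(+0.98450)) = +1.7131 rad/s; magnitude 1.7131 rad/s.

1.71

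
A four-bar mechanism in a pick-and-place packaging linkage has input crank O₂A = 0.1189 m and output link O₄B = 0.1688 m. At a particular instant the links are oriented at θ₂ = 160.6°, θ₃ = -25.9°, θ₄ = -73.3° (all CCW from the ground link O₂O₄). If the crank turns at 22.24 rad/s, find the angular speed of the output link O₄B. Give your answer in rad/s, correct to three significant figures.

2.41

ω₂ = 22.24 rad/s
Differentiating the loop-closure r₂e^{iθ₂}+r₃e^{iθ₃}=r₁+r₄e^{iθ₄} gives r₂ω₂e^{iθ₂}+r₃ω₃e^{iθ₃}=r₄ω₄e^{iθ₄}.
Eliminating the other unknown: ω₄ = r₂ω₂ sin(θ₂−θ₃) / [r₄ sin(θ₄−θ₃)].
Numerator sine = -0.11320; denominator sine = -0.73610.
Result = 0.1189·22.24·(-0.11320) / (0.1688·(-0.73610)) = +2.4092 rad/s; magnitude 2.4092 rad/s.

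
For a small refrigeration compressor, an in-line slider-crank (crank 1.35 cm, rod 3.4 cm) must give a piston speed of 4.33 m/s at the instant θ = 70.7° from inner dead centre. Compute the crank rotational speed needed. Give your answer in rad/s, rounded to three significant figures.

For an in-line slider-crank, |v_piston| = rω|sinθ|·[1 + r cosθ/√(L² − r² sin²θ)].
With r = 0.0135 m, L = 0.034 m, θ = 70.7°: the bracketed kinematic factor |dx/dθ| = 0.014545 m.
ω = v/|dx/dθ| = 4.33/0.014545 = 297.7 rad/s.

298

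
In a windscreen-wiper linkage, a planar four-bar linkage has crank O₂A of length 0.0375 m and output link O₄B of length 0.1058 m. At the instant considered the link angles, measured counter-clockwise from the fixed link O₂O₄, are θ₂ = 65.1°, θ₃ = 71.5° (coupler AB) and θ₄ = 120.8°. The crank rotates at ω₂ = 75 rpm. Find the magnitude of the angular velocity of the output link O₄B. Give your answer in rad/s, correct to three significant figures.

ω₂ = 7.854 rad/s (from 75 rpm).
Differentiating the loop-closure r₂e^{iθ₂}+r₃e^{iθ₃}=r₁+r₄e^{iθ₄} gives r₂ω₂e^{iθ₂}+r₃ω₃e^{iθ₃}=r₄ω₄e^{iθ₄}.
Eliminating the other unknown: ω₄ = r₂ω₂ sin(θ₂−θ₃) / [r₄ sin(θ₄−θ₃)].
Numerator sine = -0.11147; denominator sine = +0.75813.
Result = 0.0375·7.854·(-0.11147) / (0.1058·(+0.75813)) = -0.4093 rad/s; magnitude 0.4093 rad/s.

0.409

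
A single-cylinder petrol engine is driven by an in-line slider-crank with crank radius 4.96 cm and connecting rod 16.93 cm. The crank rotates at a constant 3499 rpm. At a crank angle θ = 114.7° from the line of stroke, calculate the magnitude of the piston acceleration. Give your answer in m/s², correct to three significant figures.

4070

ω = 2π·3499/60 = 366.4 rad/s
x(θ) = r cosθ + √(L² − r² sin²θ); with ω constant, a = ω²·d²x/dθ².
d²x/dθ² = −r cosθ − r²(cos2θ)/√u − r⁴ sin²2θ/(4u^{3/2}),  u = L² − r² sin²θ = 0.0266319 m².
Substituting r = 0.0496 m, L = 0.1693 m, θ = 114.7°: d²x/dθ² = +0.030336 m.
a = ω²·d²x/dθ² = (366.4)²·(+0.030336) = +4072.9 m/s²;  |a| = 4072.9 m/s².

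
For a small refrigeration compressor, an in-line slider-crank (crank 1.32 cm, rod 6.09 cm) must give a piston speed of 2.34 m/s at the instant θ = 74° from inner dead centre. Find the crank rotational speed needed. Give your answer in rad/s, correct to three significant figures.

For an in-line slider-crank, |v_piston| = rω|sinθ|·[1 + r cosθ/√(L² − r² sin²θ)].
With r = 0.0132 m, L = 0.0609 m, θ = 74°: the bracketed kinematic factor |dx/dθ| = 0.013464 m.
ω = v/|dx/dθ| = 2.34/0.013464 = 173.8 rad/s.

174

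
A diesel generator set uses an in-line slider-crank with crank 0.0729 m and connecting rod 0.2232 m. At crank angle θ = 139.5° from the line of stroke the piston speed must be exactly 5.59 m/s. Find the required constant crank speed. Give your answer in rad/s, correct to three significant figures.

158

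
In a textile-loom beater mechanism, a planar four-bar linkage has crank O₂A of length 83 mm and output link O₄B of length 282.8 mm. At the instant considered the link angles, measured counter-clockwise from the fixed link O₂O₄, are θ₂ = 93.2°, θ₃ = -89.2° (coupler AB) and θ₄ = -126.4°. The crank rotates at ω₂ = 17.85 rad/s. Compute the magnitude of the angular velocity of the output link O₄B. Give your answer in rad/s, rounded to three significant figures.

0.363

ω₂ = 17.85 rad/s
Differentiating the loop-closure r₂e^{iθ₂}+r₃e^{iθ₃}=r₁+r₄e^{iθ₄} gives r₂ω₂e^{iθ₂}+r₃ω₃e^{iθ₃}=r₄ω₄e^{iθ₄}.
Eliminating the other unknown: ω₄ = r₂ω₂ sin(θ₂−θ₃) / [r₄ sin(θ₄−θ₃)].
Numerator sine = -0.04188; denominator sine = -0.60460.
Result = 0.083·17.85·(-0.04188) / (0.2828·(-0.60460)) = +0.36285 rad/s; magnitude 0.36285 rad/s.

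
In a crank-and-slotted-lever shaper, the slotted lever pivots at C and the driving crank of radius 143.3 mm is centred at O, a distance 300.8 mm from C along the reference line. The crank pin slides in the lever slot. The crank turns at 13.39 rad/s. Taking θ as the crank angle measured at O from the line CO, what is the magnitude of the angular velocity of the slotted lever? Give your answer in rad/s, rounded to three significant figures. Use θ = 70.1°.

3.36

ω = 13.39 rad/s
Crank pin A relative to C: A = (d + r cosθ, r sinθ); lever angle φ = atan2(r sinθ, d + r cosθ).
Differentiating tanφ: φ̇ = rω(d cosθ + r)/(d² + r² + 2dr cosθ).
d² + r² + 2dr cosθ = |CA|² = 0.140359 m²;  d cosθ + r = +0.24569 m.
|ω_lever| = |0.1433·13.39·+0.24569| / 0.140359 = 3.3587 rad/s.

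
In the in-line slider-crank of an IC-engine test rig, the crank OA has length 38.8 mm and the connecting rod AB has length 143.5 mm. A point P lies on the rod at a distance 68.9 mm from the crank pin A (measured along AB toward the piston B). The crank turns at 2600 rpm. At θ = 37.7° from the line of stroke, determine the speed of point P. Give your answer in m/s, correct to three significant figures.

ω = 272.3 rad/s.  Crank-pin speed |V_A| = rω = 10.564 m/s, perpendicular to OA.
Rod angle: sinφ = −(r/L) sinθ ⇒ φ = -9.517°; ω_rod = −rω cosθ/√(L²−r²sin²θ) = -59.061 rad/s.
V_P = V_A + ω_rod × AP, with AP = 0.0689 m along the rod.
Components: V_Px = −rω sinθ − a·ω_rod·sinφ = -7.1331 m/s;  V_Py = rω cosθ + a·ω_rod·cosφ = +4.3453 m/s.
|V_P| = √(V_Px² + V_Py²) = 8.3524 m/s.

8.35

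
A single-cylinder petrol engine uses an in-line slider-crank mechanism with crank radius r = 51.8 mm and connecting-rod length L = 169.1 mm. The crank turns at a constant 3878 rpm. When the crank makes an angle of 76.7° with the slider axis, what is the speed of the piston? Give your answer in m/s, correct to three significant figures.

22.0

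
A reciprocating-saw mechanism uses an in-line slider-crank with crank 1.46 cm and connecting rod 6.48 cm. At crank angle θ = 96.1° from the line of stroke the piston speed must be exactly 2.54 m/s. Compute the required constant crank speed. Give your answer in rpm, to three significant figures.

For an in-line slider-crank, |v_piston| = rω|sinθ|·[1 + r cosθ/√(L² − r² sin²θ)].
With r = 0.0146 m, L = 0.0648 m, θ = 96.1°: the bracketed kinematic factor |dx/dθ| = 0.014161 m.
ω = v/|dx/dθ| = 2.54/0.014161 = 179.37 rad/s.
N = 60ω/(2π) = 1712.9 rpm.

1710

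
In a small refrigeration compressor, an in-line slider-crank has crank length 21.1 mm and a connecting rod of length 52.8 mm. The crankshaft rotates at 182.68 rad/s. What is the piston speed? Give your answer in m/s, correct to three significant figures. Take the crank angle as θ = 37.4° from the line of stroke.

ω = 182.7 rad/s
For an in-line slider-crank, x = r cosθ + √(L² − r² sin²θ), so v = −rω sinθ·[1 + r cosθ/√(L² − r² sin²θ)].
With r = 0.0211 m, L = 0.0528 m, θ = 37.4°: √(L² − r² sin²θ) = 0.051221 m.
v = −0.0211·182.7·0.60738·[1 + 0.0211·0.79441/0.051221] = -3.1073 m/s.
|v| = 3.1073 m/s.

3.11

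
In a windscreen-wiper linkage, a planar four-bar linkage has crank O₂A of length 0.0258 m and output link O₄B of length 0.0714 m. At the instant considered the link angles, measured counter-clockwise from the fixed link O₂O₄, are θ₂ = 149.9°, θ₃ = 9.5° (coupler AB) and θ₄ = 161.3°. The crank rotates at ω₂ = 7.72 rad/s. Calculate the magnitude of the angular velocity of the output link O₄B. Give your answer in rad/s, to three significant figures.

ω₂ = 7.72 rad/s
Differentiating the loop-closure r₂e^{iθ₂}+r₃e^{iθ₃}=r₁+r₄e^{iθ₄} gives r₂ω₂e^{iθ₂}+r₃ω₃e^{iθ₃}=r₄ω₄e^{iθ₄}.
Eliminating the other unknown: ω₄ = r₂ω₂ sin(θ₂−θ₃) / [r₄ sin(θ₄−θ₃)].
Numerator sine = +0.63742; denominator sine = +0.47255.
Result = 0.0258·7.72·(+0.63742) / (0.0714·(+0.47255)) = +3.7629 rad/s; magnitude 3.7629 rad/s.

3.76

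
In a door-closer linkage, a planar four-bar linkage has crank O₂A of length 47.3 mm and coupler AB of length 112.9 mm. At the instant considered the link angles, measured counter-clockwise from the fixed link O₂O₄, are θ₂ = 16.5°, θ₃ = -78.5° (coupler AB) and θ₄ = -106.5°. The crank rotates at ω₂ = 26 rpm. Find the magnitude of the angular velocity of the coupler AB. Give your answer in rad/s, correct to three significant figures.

ω₂ = 2.723 rad/s (from 26 rpm).
Differentiating the loop-closure r₂e^{iθ₂}+r₃e^{iθ₃}=r₁+r₄e^{iθ₄} gives r₂ω₂e^{iθ₂}+r₃ω₃e^{iθ₃}=r₄ω₄e^{iθ₄}.
Eliminating the other unknown: ω₃ = r₂ω₂ sin(θ₄−θ₂) / [r₃ sin(θ₃−θ₄)].
Numerator sine = -0.83867; denominator sine = +0.46947.
Result = 0.0473·2.723·(-0.83867) / (0.1129·(+0.46947)) = -2.0378 rad/s; magnitude 2.0378 rad/s.

2.04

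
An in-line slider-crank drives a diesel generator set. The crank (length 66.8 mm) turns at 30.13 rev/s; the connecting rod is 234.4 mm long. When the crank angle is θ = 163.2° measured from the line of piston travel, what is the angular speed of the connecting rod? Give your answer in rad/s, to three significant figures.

51.8

ω = 189.3 rad/s (converted from 30.13 rev/s).
The rod makes angle φ with the slider axis where L sinφ = r sinθ; differentiating, L cosφ·φ̇ = r ω cosθ.
L cosφ = √(L² − r² sin²θ) = 0.2336 m.
|ω_rod| = r ω |cosθ| / √(L² − r² sin²θ) = 0.0668·189.3·0.95732/0.2336 = 51.824 rad/s.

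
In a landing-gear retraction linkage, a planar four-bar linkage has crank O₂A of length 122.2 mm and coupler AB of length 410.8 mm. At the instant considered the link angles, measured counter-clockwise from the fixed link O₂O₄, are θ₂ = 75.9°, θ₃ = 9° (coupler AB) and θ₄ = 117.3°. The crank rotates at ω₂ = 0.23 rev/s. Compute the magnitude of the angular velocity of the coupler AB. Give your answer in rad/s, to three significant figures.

ω₂ = 1.445 rad/s (from 0.23 rev/s).
Differentiating the loop-closure r₂e^{iθ₂}+r₃e^{iθ₃}=r₁+r₄e^{iθ₄} gives r₂ω₂e^{iθ₂}+r₃ω₃e^{iθ₃}=r₄ω₄e^{iθ₄}.
Eliminating the other unknown: ω₃ = r₂ω₂ sin(θ₄−θ₂) / [r₃ sin(θ₃−θ₄)].
Numerator sine = +0.66131; denominator sine = -0.94943.
Result = 0.1222·1.445·(+0.66131) / (0.4108·(-0.94943)) = -0.29943 rad/s; magnitude 0.29943 rad/s.

0.299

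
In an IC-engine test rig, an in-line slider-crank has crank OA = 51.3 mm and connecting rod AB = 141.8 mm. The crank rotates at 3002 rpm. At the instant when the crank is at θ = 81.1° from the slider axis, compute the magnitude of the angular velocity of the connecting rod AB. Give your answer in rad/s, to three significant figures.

ω = 314.4 rad/s (converted from 3002 rpm).
The rod makes angle φ with the slider axis where L sinφ = r sinθ; differentiating, L cosφ·φ̇ = r ω cosθ.
L cosφ = √(L² − r² sin²θ) = 0.13243 m.
|ω_rod| = r ω |cosθ| / √(L² − r² sin²θ) = 0.0513·314.4·0.15471/0.13243 = 18.84 rad/s.

18.8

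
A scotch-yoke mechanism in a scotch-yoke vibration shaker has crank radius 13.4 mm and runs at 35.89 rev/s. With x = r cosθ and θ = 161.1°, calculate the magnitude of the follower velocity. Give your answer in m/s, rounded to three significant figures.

0.979

ω = 225.5 rad/s (from 35.89 rev/s).
x = r cosθ ⇒ ẋ = −rω sinθ.
|v| = rω|sinθ| = 0.0134·225.5·|sin 161.1°| = 0.9788 m/s.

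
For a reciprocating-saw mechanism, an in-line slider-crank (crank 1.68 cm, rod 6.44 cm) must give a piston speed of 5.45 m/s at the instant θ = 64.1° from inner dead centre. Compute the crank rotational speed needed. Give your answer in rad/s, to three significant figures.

For an in-line slider-crank, |v_piston| = rω|sinθ|·[1 + r cosθ/√(L² − r² sin²θ)].
With r = 0.0168 m, L = 0.0644 m, θ = 64.1°: the bracketed kinematic factor |dx/dθ| = 0.016884 m.
ω = v/|dx/dθ| = 5.45/0.016884 = 322.79 rad/s.

323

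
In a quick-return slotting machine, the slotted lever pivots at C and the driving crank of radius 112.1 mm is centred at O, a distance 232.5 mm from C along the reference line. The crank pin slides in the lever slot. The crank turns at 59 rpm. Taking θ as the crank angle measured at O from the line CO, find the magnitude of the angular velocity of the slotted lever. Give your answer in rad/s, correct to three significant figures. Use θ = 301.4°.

ω = 6.178 rad/s (from 59 rpm).
Crank pin A relative to C: A = (d + r cosθ, r sinθ); lever angle φ = atan2(r sinθ, d + r cosθ).
Differentiating tanφ: φ̇ = rω(d cosθ + r)/(d² + r² + 2dr cosθ).
d² + r² + 2dr cosθ = |CA|² = 0.0937811 m²;  d cosθ + r = +0.23323 m.
|ω_lever| = |0.1121·6.178·+0.23323| / 0.0937811 = 1.7225 rad/s.

1.72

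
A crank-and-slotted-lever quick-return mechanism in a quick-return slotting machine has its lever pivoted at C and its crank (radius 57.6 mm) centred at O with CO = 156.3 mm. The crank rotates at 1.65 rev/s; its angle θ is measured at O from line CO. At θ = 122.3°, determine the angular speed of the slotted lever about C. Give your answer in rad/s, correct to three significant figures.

ω = 10.37 rad/s (from 1.65 rev/s).
Crank pin A relative to C: A = (d + r cosθ, r sinθ); lever angle φ = atan2(r sinθ, d + r cosθ).
Differentiating tanφ: φ̇ = rω(d cosθ + r)/(d² + r² + 2dr cosθ).
d² + r² + 2dr cosθ = |CA|² = 0.018126 m²;  d cosθ + r = -0.025919 m.
|ω_lever| = |0.0576·10.37·-0.025919| / 0.018126 = 0.8539 rad/s.

0.854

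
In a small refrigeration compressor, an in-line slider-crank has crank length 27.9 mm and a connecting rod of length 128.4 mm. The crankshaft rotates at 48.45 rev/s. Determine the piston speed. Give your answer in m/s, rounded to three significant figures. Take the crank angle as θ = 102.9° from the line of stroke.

ω = 2π·48.5 = 304.4 rad/s
For an in-line slider-crank, x = r cosθ + √(L² − r² sin²θ), so v = −rω sinθ·[1 + r cosθ/√(L² − r² sin²θ)].
With r = 0.0279 m, L = 0.1284 m, θ = 102.9°: √(L² − r² sin²θ) = 0.12549 m.
v = −0.0279·304.4·0.97476·[1 + 0.0279·-0.22325/0.12549] = -7.868 m/s.
|v| = 7.868 m/s.

7.87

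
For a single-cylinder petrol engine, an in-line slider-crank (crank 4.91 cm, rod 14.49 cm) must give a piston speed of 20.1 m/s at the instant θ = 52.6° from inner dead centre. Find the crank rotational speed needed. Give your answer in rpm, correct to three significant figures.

For an in-line slider-crank, |v_piston| = rω|sinθ|·[1 + r cosθ/√(L² − r² sin²θ)].
With r = 0.0491 m, L = 0.1449 m, θ = 52.6°: the bracketed kinematic factor |dx/dθ| = 0.047341 m.
ω = v/|dx/dθ| = 20.1/0.047341 = 424.58 rad/s.
N = 60ω/(2π) = 4054.4 rpm.

4050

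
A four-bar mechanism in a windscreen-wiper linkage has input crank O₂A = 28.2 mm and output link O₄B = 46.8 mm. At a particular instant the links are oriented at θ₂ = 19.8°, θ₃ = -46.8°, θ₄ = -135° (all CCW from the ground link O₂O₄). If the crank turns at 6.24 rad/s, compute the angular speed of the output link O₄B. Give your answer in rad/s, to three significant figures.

ω₂ = 6.24 rad/s
Differentiating the loop-closure r₂e^{iθ₂}+r₃e^{iθ₃}=r₁+r₄e^{iθ₄} gives r₂ω₂e^{iθ₂}+r₃ω₃e^{iθ₃}=r₄ω₄e^{iθ₄}.
Eliminating the other unknown: ω₄ = r₂ω₂ sin(θ₂−θ₃) / [r₄ sin(θ₄−θ₃)].
Numerator sine = +0.91775; denominator sine = -0.99951.
Result = 0.0282·6.24·(+0.91775) / (0.0468·(-0.99951)) = -3.4525 rad/s; magnitude 3.4525 rad/s.

3.45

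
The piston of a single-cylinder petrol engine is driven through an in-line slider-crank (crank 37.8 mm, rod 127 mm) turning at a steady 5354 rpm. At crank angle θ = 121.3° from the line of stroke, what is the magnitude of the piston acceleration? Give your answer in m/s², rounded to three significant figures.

ω = 2π·5354/60 = 560.7 rad/s
x(θ) = r cosθ + √(L² − r² sin²θ); with ω constant, a = ω²·d²x/dθ².
d²x/dθ² = −r cosθ − r²(cos2θ)/√u − r⁴ sin²2θ/(4u^{3/2}),  u = L² − r² sin²θ = 0.0150858 m².
Substituting r = 0.0378 m, L = 0.127 m, θ = 121.3°: d²x/dθ² = +0.024774 m.
a = ω²·d²x/dθ² = (560.7)²·(+0.024774) = +7787.8 m/s²;  |a| = 7787.8 m/s².

7790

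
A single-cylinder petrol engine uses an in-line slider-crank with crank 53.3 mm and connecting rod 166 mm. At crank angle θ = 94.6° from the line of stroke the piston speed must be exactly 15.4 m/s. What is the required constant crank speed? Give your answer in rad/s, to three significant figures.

For an in-line slider-crank, |v_piston| = rω|sinθ|·[1 + r cosθ/√(L² − r² sin²θ)].
With r = 0.0533 m, L = 0.166 m, θ = 94.6°: the bracketed kinematic factor |dx/dθ| = 0.051684 m.
ω = v/|dx/dθ| = 15.4/0.051684 = 297.96 rad/s.

298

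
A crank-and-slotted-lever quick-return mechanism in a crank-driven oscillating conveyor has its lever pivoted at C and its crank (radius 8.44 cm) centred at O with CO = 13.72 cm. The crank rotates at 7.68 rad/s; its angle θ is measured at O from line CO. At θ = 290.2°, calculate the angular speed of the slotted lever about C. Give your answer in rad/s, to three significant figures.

ω = 7.68 rad/s
Crank pin A relative to C: A = (d + r cosθ, r sinθ); lever angle φ = atan2(r sinθ, d + r cosθ).
Differentiating tanφ: φ̇ = rω(d cosθ + r)/(d² + r² + 2dr cosθ).
d² + r² + 2dr cosθ = |CA|² = 0.0339441 m²;  d cosθ + r = +0.13177 m.
|ω_lever| = |0.0844·7.68·+0.13177| / 0.0339441 = 2.5164 rad/s.

2.52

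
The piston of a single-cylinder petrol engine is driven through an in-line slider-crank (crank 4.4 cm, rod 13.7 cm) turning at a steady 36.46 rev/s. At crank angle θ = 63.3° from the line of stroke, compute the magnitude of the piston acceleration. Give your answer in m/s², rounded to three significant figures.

590

ω = 2π·36.5 = 229.1 rad/s
x(θ) = r cosθ + √(L² − r² sin²θ); with ω constant, a = ω²·d²x/dθ².
d²x/dθ² = −r cosθ − r²(cos2θ)/√u − r⁴ sin²2θ/(4u^{3/2}),  u = L² − r² sin²θ = 0.0172239 m².
Substituting r = 0.044 m, L = 0.137 m, θ = 63.3°: d²x/dθ² = -0.011242 m.
a = ω²·d²x/dθ² = (229.1)²·(-0.011242) = -589.97 m/s²;  |a| = 589.97 m/s².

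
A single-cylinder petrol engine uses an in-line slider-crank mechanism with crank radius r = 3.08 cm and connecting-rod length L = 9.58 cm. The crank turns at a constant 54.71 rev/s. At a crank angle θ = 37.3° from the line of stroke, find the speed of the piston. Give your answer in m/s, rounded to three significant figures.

8.09

ω = 2π·54.7 = 343.8 rad/s
For an in-line slider-crank, x = r cosθ + √(L² − r² sin²θ), so v = −rω sinθ·[1 + r cosθ/√(L² − r² sin²θ)].
With r = 0.0308 m, L = 0.0958 m, θ = 37.3°: √(L² − r² sin²θ) = 0.093964 m.
v = −0.0308·343.8·0.60599·[1 + 0.0308·0.79547/0.093964] = -8.0889 m/s.
|v| = 8.0889 m/s.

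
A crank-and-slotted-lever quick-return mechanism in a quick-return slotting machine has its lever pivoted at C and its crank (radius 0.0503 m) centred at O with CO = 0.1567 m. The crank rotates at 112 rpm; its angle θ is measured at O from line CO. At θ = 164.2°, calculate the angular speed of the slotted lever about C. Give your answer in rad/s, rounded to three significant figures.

ω = 11.73 rad/s (from 112 rpm).
Crank pin A relative to C: A = (d + r cosθ, r sinθ); lever angle φ = atan2(r sinθ, d + r cosθ).
Differentiating tanφ: φ̇ = rω(d cosθ + r)/(d² + r² + 2dr cosθ).
d² + r² + 2dr cosθ = |CA|² = 0.0119166 m²;  d cosθ + r = -0.10048 m.
|ω_lever| = |0.0503·11.73·-0.10048| / 0.0119166 = 4.9744 rad/s.

4.97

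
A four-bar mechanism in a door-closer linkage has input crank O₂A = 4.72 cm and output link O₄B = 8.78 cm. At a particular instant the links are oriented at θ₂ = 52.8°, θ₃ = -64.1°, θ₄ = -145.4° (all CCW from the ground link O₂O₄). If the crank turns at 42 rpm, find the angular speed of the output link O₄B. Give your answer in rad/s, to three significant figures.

2.13

ω₂ = 4.398 rad/s (from 42 rpm).
Differentiating the loop-closure r₂e^{iθ₂}+r₃e^{iθ₃}=r₁+r₄e^{iθ₄} gives r₂ω₂e^{iθ₂}+r₃ω₃e^{iθ₃}=r₄ω₄e^{iθ₄}.
Eliminating the other unknown: ω₄ = r₂ω₂ sin(θ₂−θ₃) / [r₄ sin(θ₄−θ₃)].
Numerator sine = +0.89180; denominator sine = -0.98849.
Result = 0.0472·4.398·(+0.89180) / (0.0878·(-0.98849)) = -2.1331 rad/s; magnitude 2.1331 rad/s.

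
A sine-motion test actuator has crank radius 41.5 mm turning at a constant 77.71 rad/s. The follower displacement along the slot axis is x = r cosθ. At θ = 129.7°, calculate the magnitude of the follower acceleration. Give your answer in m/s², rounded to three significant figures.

160

ω = 77.71 rad/s
x = r cosθ ⇒ ẍ = −rω² cosθ (ω constant).
|a| = rω²|cosθ| = 0.0415·(77.71)²·|cos 129.7°| = 160.08 m/s².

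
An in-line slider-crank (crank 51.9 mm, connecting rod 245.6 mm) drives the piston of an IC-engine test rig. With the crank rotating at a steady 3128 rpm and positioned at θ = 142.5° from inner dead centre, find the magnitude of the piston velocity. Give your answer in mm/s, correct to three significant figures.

ω = 2π·3128/60 = 327.6 rad/s
For an in-line slider-crank, x = r cosθ + √(L² − r² sin²θ), so v = −rω sinθ·[1 + r cosθ/√(L² − r² sin²θ)].
With r = 0.0519 m, L = 0.2456 m, θ = 142.5°: √(L² − r² sin²θ) = 0.24356 m.
v = −0.0519·327.6·0.60876·[1 + 0.0519·-0.79335/0.24356] = -8.5997 m/s.
|v| = 8.5997 m/s = 8599.7 mm/s.

8600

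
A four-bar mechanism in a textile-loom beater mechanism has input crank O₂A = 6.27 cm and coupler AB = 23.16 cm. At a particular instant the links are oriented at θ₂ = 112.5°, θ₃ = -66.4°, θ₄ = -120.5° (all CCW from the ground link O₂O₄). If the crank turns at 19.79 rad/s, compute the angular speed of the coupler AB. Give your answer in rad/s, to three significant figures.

ω₂ = 19.79 rad/s
Differentiating the loop-closure r₂e^{iθ₂}+r₃e^{iθ₃}=r₁+r₄e^{iθ₄} gives r₂ω₂e^{iθ₂}+r₃ω₃e^{iθ₃}=r₄ω₄e^{iθ₄}.
Eliminating the other unknown: ω₃ = r₂ω₂ sin(θ₄−θ₂) / [r₃ sin(θ₃−θ₄)].
Numerator sine = +0.79864; denominator sine = +0.81004.
Result = 0.0627·19.79·(+0.79864) / (0.2316·(+0.81004)) = +5.2822 rad/s; magnitude 5.2822 rad/s.

5.28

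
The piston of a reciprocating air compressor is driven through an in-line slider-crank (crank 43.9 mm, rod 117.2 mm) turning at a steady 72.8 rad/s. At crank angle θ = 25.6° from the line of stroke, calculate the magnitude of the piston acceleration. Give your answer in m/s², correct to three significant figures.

267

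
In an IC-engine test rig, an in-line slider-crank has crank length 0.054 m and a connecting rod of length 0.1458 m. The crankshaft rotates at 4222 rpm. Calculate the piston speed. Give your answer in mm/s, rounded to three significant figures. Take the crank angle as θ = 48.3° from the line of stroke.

22400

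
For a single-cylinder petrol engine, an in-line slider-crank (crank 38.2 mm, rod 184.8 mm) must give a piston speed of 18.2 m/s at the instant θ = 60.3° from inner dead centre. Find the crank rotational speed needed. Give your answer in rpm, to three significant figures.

4740

For an in-line slider-crank, |v_piston| = rω|sinθ|·[1 + r cosθ/√(L² − r² sin²θ)].
With r = 0.0382 m, L = 0.1848 m, θ = 60.3°: the bracketed kinematic factor |dx/dθ| = 0.036636 m.
ω = v/|dx/dθ| = 18.2/0.036636 = 496.78 rad/s.
N = 60ω/(2π) = 4743.9 rpm.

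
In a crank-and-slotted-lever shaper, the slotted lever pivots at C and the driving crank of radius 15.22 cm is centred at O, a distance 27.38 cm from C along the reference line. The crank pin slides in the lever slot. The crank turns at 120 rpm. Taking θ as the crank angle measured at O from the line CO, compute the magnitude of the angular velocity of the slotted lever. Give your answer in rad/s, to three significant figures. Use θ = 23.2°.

4.42

ω = 12.57 rad/s (from 120 rpm).
Crank pin A relative to C: A = (d + r cosθ, r sinθ); lever angle φ = atan2(r sinθ, d + r cosθ).
Differentiating tanφ: φ̇ = rω(d cosθ + r)/(d² + r² + 2dr cosθ).
d² + r² + 2dr cosθ = |CA|² = 0.174736 m²;  d cosθ + r = +0.40386 m.
|ω_lever| = |0.1522·12.57·+0.40386| / 0.174736 = 4.4205 rad/s.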